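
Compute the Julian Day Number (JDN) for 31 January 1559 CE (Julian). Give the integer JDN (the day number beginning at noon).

2290513

Equivalently 10 February 1559 (proleptic Gregorian).
JDN 2451545 is 1 January 2000 CE (Gregorian); the target day is −161032 days from there, so JDN = 2290513.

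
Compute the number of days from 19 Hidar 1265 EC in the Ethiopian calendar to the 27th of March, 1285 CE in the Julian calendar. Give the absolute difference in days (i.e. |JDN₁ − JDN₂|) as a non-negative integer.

JDN of the first date = 2185975.
JDN of the second date = 2190490.
|2190490 − 2185975| = 4515.

4515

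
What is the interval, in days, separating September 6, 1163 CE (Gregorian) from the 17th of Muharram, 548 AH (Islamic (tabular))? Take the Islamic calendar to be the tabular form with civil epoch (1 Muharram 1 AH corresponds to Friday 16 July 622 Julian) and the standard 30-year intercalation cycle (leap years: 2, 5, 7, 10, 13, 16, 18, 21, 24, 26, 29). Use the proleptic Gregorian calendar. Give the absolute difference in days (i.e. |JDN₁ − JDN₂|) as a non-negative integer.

JDN of the first date = 2146085.
JDN of the second date = 2142295.
|2142295 − 2146085| = 3790.

3790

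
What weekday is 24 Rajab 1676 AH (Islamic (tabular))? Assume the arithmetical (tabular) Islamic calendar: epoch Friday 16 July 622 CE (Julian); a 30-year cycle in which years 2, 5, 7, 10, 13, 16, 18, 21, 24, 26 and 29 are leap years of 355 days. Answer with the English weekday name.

In the Gregorian calendar this is 20 March 2248 (JDN 2542204).
2542204 ≡ 0 (mod 7); counting from Monday = 0 gives Monday.

Monday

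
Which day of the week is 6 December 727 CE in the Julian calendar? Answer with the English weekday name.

Saturday

Equivalently 10 December 727 Gregorian, JDN 1986934.
1986934 ≡ 5 (mod 7); counting from Monday = 0 gives Saturday.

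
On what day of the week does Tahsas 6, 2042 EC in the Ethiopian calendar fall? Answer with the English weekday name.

Wednesday

This is JDN 2469791 (15 December 2049 Gregorian).
Since JDN mod 7 = 2 (0 = Monday), the day is Wednesday.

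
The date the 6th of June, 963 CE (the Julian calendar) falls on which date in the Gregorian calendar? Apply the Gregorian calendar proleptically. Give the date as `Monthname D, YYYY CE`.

June 11, 963 CE

The Julian–Gregorian offset here is 5 days (Julian trailing).
6 June 963 Julian + 5 days → 11 June 963 Gregorian.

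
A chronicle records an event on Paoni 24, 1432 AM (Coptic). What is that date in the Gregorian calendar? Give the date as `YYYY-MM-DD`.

Both dates share Julian Day Number 2347996; in the Gregorian calendar that is 29 June 1716 CE.

1716-06-29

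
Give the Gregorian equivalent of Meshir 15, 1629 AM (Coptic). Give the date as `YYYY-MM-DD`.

Julian Day Number of the source date = 2419821.
Converting JDN 2419821 to the Gregorian calendar gives 22 February 1913 CE.

1913-02-22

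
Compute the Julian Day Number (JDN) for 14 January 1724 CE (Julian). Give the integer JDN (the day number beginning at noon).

Equivalently 25 January 1724 (Gregorian).
JDN 2451545 is 1 January 2000 CE (Gregorian); the target day is −100783 days from there, so JDN = 2350762.

2350762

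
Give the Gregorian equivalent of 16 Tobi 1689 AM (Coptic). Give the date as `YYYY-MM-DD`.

Both dates share Julian Day Number 2441707; in the Gregorian calendar that is 24 January 1973 CE.

1973-01-24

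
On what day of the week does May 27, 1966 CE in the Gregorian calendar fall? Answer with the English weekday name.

Friday

2439273 ≡ 4 (mod 7); counting from Monday = 0 gives Friday.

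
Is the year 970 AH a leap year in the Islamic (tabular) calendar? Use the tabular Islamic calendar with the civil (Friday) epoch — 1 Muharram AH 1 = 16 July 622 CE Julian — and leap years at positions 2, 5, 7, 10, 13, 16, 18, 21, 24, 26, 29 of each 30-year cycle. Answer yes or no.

Year 970 AH is year 10 of its 30-year cycle; leap positions are 2, 5, 7, 10, 13, 16, 18, 21, 24, 26, 29, so it is a leap year (355 days).

yes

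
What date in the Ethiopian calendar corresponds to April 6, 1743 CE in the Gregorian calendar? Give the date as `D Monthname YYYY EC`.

30 Megabit 1735 EC

Both dates share Julian Day Number 2357773; in the Ethiopian calendar that is 30 Megabit 1735 EC.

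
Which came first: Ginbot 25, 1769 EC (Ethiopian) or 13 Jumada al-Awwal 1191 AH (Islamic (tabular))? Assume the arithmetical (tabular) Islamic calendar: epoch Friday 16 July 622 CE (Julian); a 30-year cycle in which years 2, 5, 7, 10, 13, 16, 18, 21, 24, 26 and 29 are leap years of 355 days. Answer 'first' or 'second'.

The two dates have Julian Day Numbers 2370247 and 2370266 respectively.
Since 2370247 < 2370266, the first date comes first.

first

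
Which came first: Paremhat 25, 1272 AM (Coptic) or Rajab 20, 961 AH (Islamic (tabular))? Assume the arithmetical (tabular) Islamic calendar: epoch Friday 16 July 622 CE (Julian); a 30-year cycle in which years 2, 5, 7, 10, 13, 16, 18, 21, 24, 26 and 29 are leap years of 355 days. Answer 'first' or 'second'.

second

Converting both to JDN: 2289467 vs 2288828; the smaller is the second.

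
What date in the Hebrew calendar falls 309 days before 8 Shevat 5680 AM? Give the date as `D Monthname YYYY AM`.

23 Adar II 5679 AM

Counting 309 days back from JDN 2422352 reaches JDN 2422043, which is 23 Adar II 5679 AM.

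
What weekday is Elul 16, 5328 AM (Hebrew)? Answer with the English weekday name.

This is JDN 2294022 (19 September 1568 Gregorian).
2294022 ≡ 3 (mod 7); counting from Monday = 0 gives Thursday.

Thursday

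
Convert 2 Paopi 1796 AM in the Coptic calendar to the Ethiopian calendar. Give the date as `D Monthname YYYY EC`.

2 Tikimt 2072 EC

The source date corresponds to 13 October 2079 in the Gregorian calendar (JDN 2480685).
That day falls on 2 Tikimt 2072 EC in the Ethiopian calendar.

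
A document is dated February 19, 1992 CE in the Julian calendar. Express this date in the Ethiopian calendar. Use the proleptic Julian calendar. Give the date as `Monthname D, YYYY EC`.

Julian Day Number of the source date = 2448685.
Converting JDN 2448685 to the Ethiopian calendar gives 24 Yekatit 1984 EC.

Yekatit 24, 1984 EC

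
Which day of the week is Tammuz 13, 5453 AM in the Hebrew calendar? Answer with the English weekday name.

Equivalently 17 July 1693 Gregorian, JDN 2339614.
Since JDN mod 7 = 4 (0 = Monday), the day is Friday.

Friday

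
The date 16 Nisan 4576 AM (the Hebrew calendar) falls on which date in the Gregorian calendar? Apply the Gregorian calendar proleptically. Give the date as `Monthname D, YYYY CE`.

March 23, 816 CE

Julian Day Number of the source date = 2019180.
Converting JDN 2019180 to the Gregorian calendar gives 23 March 816 CE.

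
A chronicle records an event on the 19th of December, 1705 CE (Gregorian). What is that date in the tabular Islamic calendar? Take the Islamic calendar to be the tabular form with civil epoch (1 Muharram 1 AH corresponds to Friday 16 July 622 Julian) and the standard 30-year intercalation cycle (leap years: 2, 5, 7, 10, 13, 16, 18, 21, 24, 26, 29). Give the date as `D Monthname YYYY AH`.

Both dates share Julian Day Number 2344151; in the tabular Islamic calendar that is 3 Ramadan 1117 AH.

3 Ramadan 1117 AH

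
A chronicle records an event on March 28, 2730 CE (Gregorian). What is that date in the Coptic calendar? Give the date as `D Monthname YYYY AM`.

13 Paremhat 2446 AM

Both dates share Julian Day Number 2718258; in the Coptic calendar that is 13 Paremhat 2446 AM.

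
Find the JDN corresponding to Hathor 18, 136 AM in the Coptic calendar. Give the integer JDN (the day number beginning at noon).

1874416

Equivalently 16 November 419 (proleptic Gregorian).
JDN 2451545 is 1 January 2000 CE (Gregorian); the target day is −577129 days from there, so JDN = 1874416.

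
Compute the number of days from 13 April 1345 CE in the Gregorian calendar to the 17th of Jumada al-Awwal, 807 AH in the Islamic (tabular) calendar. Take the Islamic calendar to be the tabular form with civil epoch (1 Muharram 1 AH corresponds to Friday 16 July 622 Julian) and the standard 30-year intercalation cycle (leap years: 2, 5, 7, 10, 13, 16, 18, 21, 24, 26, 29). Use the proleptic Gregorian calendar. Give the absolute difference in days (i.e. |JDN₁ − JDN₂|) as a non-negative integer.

JDN of the first date = 2212414.
JDN of the second date = 2234194.
|2234194 − 2212414| = 21780.

21780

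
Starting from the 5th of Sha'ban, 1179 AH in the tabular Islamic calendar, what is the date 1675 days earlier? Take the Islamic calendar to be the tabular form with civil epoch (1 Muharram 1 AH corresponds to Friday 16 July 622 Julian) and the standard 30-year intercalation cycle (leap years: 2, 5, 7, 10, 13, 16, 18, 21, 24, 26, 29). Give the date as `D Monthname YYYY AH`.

Counting 1675 days back from JDN 2366095 reaches JDN 2364420, which is 14 Dhu al-Qa'dah 1174 AH.

14 Dhu al-Qa'dah 1174 AH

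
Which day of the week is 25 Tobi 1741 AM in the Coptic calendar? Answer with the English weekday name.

Sunday

Equivalently 2 February 2025 Gregorian, JDN 2460709.
JDN 2460709 mod 7 = 6, and JDN 0 was a Monday, so this is a Sunday.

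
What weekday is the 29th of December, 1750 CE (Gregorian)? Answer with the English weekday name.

JDN 2360597 mod 7 = 1, and JDN 0 was a Monday, so this is a Tuesday.

Tuesday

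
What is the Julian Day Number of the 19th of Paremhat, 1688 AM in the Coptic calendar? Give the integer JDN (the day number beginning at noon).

2441405

Equivalently 28 March 1972 (Gregorian).
JDN 2451545 is 1 January 2000 CE (Gregorian); the target day is −10140 days from there, so JDN = 2441405.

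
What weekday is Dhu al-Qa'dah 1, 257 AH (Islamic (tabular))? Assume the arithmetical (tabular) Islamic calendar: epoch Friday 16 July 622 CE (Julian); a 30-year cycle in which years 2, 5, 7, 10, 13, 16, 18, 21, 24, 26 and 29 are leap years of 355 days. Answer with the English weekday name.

In the proleptic Gregorian calendar this is 24 September 871 (JDN 2039453).
2039453 ≡ 3 (mod 7); counting from Monday = 0 gives Thursday.

Thursday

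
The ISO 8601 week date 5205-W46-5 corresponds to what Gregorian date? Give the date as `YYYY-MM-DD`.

ISO week 1 of 5205 is the week containing the first Thursday of 5205.
Week 46, day 5 (Friday) lands on 5205-11-18.

5205-11-18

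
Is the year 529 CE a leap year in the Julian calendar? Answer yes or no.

no

529 mod 4 = 1, so it is a common year in the Julian calendar.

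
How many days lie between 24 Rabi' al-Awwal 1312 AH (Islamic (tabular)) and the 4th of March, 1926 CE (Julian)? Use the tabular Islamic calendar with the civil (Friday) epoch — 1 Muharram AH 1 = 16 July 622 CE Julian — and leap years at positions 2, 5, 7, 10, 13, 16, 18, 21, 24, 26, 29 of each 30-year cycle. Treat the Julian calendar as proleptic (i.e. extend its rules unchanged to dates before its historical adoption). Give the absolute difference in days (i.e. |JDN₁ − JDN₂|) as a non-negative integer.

11495

First date → JDN 2413097; second date → JDN 2424592.
The interval is |2413097 − 2424592| = 11495 days.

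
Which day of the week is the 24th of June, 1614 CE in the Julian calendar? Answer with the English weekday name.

Friday

Equivalently 4 July 1614 Gregorian, JDN 2310746.
2310746 ≡ 4 (mod 7); counting from Monday = 0 gives Friday.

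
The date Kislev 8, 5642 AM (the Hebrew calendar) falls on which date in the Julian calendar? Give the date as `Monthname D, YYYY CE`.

The source date corresponds to 30 November 1881 in the Gregorian calendar (JDN 2408415).
That day falls on 18 November 1881 CE in the Julian calendar.

November 18, 1881 CE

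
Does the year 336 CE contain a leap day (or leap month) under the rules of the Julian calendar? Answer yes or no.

336 mod 4 = 0, so it is a leap year in the Julian calendar.

yes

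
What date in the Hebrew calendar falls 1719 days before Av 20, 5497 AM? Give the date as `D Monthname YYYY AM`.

JDN of Av 20, 5497 AM = 2355715.
2355715 − 1719 = 2353996.
JDN 2353996 in the Hebrew calendar is 14 Kislev 5493 AM.

14 Kislev 5493 AM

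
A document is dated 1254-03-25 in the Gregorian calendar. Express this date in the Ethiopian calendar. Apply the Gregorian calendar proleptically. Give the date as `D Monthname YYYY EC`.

Both dates share Julian Day Number 2179158; in the Ethiopian calendar that is 22 Megabit 1246 EC.

22 Megabit 1246 EC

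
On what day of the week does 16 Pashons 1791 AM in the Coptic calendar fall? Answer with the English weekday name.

Equivalently 24 May 2075 Gregorian, JDN 2479082.
Since JDN mod 7 = 4 (0 = Monday), the day is Friday.

Friday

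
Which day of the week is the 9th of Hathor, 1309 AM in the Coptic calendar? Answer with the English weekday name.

In the Gregorian calendar this is 15 November 1592 (JDN 2302845).
2302845 ≡ 6 (mod 7); counting from Monday = 0 gives Sunday.

Sunday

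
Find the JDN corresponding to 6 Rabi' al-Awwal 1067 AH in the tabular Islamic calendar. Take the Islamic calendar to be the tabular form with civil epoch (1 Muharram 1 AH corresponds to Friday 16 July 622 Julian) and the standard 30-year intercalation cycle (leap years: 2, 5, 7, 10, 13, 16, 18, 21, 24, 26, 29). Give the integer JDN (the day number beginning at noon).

2326259

In the Gregorian calendar the same day is 23 December 1656.
JDN 2400001 is 17 November 1858 CE (Gregorian), MJD 0; the target day is −73742 days from there, so JDN = 2326259.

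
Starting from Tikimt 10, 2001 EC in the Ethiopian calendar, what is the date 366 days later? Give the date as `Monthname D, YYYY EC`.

The starting date is JDN 2454760; 2454760 + 366 = 2455126.
JDN 2455126 corresponds to Tikimt 11, 2002 EC.

Tikimt 11, 2002 EC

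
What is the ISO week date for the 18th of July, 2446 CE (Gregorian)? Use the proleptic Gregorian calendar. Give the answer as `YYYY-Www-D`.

2446-W29-3

The weekday is Wednesday (ISO weekday 3).
That Wednesday belongs to ISO week 29 of ISO year 2446.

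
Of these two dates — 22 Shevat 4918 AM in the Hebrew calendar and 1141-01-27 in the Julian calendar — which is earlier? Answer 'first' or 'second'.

second

The two dates have Julian Day Numbers 2144040 and 2137835 respectively.
Since 2137835 < 2144040, the second date comes first.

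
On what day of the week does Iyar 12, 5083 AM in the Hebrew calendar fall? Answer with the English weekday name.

Monday

In the proleptic Gregorian calendar this is 26 April 1323 (JDN 2204391).
2204391 ≡ 0 (mod 7); counting from Monday = 0 gives Monday.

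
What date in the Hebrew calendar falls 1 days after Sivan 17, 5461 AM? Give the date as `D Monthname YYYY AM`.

18 Sivan 5461 AM

JDN of Sivan 17, 5461 AM = 2342511.
2342511 + 1 = 2342512.
JDN 2342512 in the Hebrew calendar is 18 Sivan 5461 AM.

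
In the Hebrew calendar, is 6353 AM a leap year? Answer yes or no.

no

Hebrew year 6353 is year 7 of its 19-year Metonic cycle; leap years are at positions 3, 6, 8, 11, 14, 17, 19, so it is a common year (12 months).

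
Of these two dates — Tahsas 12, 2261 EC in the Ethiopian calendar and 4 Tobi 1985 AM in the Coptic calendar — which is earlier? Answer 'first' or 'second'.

first

First date → JDN 2549787; second date → JDN 2549809.
JDN 2549787 < JDN 2549809, so the first date is earlier.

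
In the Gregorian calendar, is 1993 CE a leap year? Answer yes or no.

1993 is not divisible by 4, so it is a common year.

no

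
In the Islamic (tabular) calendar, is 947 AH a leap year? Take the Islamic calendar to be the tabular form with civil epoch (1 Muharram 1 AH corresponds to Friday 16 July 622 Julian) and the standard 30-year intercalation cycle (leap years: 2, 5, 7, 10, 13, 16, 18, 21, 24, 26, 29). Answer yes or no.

no

Year 947 AH is year 17 of its 30-year cycle; leap positions are 2, 5, 7, 10, 13, 16, 18, 21, 24, 26, 29, so it is a common year (354 days).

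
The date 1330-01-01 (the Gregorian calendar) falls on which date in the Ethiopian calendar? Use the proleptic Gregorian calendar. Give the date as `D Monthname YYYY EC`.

Julian Day Number of the source date = 2206833.
Converting JDN 2206833 to the Ethiopian calendar gives 28 Tahsas 1322 EC.

28 Tahsas 1322 EC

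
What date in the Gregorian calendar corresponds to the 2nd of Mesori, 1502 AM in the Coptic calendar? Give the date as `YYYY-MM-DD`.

1786-08-06

Both dates share Julian Day Number 2373601; in the Gregorian calendar that is 6 August 1786 CE.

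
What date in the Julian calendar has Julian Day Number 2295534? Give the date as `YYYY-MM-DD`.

JDN 2295534 is 9 November 1572 in the proleptic Gregorian calendar.
In the Julian calendar that day is 1572-10-30.

1572-10-30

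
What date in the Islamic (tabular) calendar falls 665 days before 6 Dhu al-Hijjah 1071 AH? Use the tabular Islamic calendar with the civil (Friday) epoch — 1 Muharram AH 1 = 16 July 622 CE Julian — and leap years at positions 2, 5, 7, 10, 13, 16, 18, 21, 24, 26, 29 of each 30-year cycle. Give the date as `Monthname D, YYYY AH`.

JDN of 6 Dhu al-Hijjah 1071 AH = 2327942.
2327942 − 665 = 2327277.
JDN 2327277 in the tabular Islamic calendar is Muharram 20, 1070 AH.

Muharram 20, 1070 AH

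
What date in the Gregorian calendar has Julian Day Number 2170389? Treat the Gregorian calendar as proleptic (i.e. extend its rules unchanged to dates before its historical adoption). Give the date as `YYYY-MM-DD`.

1230-03-22

JDN 2451545 is 1 Jan 2000; 2170389 is −281156 days from there.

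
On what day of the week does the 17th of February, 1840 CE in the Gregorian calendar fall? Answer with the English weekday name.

Since JDN mod 7 = 0 (0 = Monday), the day is Monday.

Monday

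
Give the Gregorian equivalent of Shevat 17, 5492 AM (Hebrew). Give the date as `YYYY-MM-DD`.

Julian Day Number of the source date = 2353703.
Converting JDN 2353703 to the Gregorian calendar gives 13 February 1732 CE.

1732-02-13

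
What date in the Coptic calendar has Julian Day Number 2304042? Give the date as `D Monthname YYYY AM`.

The Gregorian equivalent of JDN 2304042 is 25 February 1596.
In the Coptic calendar that day is 20 Meshir 1312 AM.

20 Meshir 1312 AM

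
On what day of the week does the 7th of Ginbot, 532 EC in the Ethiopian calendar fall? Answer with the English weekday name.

In the proleptic Gregorian calendar this is 4 May 540 (JDN 1918415).
1918415 ≡ 2 (mod 7); counting from Monday = 0 gives Wednesday.

Wednesday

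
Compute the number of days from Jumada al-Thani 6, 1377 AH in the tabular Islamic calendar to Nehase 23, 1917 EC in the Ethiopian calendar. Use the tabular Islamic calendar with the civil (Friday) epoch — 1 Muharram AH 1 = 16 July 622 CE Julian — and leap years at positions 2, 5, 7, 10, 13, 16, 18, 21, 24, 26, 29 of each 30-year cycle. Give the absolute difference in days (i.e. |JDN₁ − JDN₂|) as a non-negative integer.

11810

JDN of the first date = 2436202.
JDN of the second date = 2424392.
|2424392 − 2436202| = 11810.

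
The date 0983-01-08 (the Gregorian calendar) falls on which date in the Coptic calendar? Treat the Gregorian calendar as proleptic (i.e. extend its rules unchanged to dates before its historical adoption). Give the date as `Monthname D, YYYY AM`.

Julian Day Number of the source date = 2080101.
Converting JDN 2080101 to the Coptic calendar gives 8 Tobi 699 AM.

Tobi 8, 699 AM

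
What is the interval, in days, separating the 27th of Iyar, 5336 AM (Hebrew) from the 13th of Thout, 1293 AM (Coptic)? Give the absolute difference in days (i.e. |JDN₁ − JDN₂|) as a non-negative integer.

137

First date → JDN 2296808; second date → JDN 2296945.
The interval is |2296808 − 2296945| = 137 days.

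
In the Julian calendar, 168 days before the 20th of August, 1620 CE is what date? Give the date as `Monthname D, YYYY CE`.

Counting 168 days back from JDN 2312995 reaches JDN 2312827, which is March 5, 1620 CE.

March 5, 1620 CE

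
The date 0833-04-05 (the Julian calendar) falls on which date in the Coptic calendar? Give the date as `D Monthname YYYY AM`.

10 Parmouti 549 AM

The source date corresponds to 9 April 833 in the proleptic Gregorian calendar (JDN 2025406).
That day falls on 10 Parmouti 549 AM in the Coptic calendar.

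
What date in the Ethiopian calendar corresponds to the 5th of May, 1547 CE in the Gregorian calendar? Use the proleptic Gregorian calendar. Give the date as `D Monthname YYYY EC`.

30 Miyazya 1539 EC

Both dates share Julian Day Number 2286214; in the Ethiopian calendar that is 30 Miyazya 1539 EC.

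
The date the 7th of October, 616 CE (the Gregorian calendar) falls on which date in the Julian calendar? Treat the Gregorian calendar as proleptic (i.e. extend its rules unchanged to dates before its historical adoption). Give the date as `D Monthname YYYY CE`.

The Julian–Gregorian offset here is 3 days (Julian trailing).
7 October 616 Gregorian − 3 days → 4 October 616 Julian.

4 October 616 CE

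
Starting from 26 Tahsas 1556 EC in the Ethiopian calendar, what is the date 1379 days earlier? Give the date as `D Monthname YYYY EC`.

18 Megabit 1552 EC

JDN of 26 Tahsas 1556 EC = 2292300.
2292300 − 1379 = 2290921.
JDN 2290921 in the Ethiopian calendar is 18 Megabit 1552 EC.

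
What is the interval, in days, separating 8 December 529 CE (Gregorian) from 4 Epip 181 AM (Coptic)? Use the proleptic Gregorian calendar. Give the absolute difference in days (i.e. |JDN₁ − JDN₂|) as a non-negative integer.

23537

First date → JDN 1914615; second date → JDN 1891078.
The interval is |1914615 − 1891078| = 23537 days.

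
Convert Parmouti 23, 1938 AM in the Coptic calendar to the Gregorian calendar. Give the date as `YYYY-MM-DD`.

2222-05-03

Both dates share Julian Day Number 2532751; in the Gregorian calendar that is 3 May 2222 CE.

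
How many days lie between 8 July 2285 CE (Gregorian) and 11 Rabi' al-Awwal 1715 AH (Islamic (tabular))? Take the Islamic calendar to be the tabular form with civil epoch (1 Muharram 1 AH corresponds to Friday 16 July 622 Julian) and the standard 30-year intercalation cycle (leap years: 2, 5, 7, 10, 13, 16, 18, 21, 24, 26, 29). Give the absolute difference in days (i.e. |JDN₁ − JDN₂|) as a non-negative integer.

JDN of the first date = 2555828.
JDN of the second date = 2555893.
|2555893 − 2555828| = 65.

65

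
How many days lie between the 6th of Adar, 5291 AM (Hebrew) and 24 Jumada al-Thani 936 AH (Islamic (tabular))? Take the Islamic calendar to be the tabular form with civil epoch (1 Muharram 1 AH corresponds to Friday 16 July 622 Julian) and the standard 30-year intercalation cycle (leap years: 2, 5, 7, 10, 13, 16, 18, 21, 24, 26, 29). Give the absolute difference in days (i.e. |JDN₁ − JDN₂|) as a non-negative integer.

First date → JDN 2280309; second date → JDN 2279944.
The interval is |2280309 − 2279944| = 365 days.

365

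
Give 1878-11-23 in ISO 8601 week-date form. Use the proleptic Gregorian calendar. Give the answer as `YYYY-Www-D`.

The weekday is Saturday (ISO weekday 6).
That Saturday belongs to ISO week 47 of ISO year 1878.

1878-W47-6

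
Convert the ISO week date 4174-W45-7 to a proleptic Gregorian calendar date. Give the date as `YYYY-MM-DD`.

4174-11-13

ISO week 1 of 4174 is the week containing the first Thursday of 4174.
Week 45, day 7 (Sunday) lands on 4174-11-13.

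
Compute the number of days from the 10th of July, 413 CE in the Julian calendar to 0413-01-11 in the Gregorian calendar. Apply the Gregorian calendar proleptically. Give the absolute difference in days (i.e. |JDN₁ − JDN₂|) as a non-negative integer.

181

JDN of the first date = 1872097.
JDN of the second date = 1871916.
|1871916 − 1872097| = 181.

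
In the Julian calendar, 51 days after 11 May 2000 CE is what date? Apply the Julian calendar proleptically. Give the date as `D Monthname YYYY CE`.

Counting 51 days forward from JDN 2451689 reaches JDN 2451740, which is 1 July 2000 CE.

1 July 2000 CE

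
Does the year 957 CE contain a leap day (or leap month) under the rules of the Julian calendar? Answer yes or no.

no

957 mod 4 = 1, so it is a common year in the Julian calendar.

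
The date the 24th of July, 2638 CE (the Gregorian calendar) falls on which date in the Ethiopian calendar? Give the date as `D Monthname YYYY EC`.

12 Hamle 2630 EC

Julian Day Number of the source date = 2684774.
Converting JDN 2684774 to the Ethiopian calendar gives 12 Hamle 2630 EC.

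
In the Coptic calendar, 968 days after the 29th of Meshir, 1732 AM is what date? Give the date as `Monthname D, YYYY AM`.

Paopi 22, 1735 AM

JDN of the 29th of Meshir, 1732 AM = 2457456.
2457456 + 968 = 2458424.
JDN 2458424 in the Coptic calendar is Paopi 22, 1735 AM.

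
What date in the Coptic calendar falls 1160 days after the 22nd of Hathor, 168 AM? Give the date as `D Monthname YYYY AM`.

The starting date is JDN 1886108; 1886108 + 1160 = 1887268.
JDN 1887268 corresponds to 27 Tobi 171 AM.

27 Tobi 171 AM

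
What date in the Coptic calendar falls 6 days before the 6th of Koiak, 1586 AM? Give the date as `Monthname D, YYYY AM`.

Hathor 30, 1586 AM

Counting 6 days back from JDN 2404046 reaches JDN 2404040, which is Hathor 30, 1586 AM.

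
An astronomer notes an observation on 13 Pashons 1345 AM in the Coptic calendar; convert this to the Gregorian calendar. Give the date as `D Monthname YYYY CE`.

Julian Day Number of the source date = 2316178.
Converting JDN 2316178 to the Gregorian calendar gives 18 May 1629 CE.

18 May 1629 CE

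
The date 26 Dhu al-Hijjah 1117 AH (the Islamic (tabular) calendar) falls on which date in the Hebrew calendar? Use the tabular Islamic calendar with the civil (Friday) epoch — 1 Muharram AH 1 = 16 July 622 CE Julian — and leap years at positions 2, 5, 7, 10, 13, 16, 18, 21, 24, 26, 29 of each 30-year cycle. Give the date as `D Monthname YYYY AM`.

Both dates share Julian Day Number 2344263; in the Hebrew calendar that is 26 Nisan 5466 AM.

26 Nisan 5466 AM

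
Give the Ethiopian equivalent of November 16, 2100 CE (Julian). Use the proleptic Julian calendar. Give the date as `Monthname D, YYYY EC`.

Hidar 20, 2093 EC

Both dates share Julian Day Number 2488403; in the Ethiopian calendar that is 20 Hidar 2093 EC.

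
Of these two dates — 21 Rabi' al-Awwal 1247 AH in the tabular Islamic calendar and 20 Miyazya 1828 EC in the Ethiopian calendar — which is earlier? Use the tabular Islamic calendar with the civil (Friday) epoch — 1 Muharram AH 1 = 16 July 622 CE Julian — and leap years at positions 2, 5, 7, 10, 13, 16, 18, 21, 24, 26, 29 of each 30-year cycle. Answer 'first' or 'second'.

first

The two dates have Julian Day Numbers 2390060 and 2391762 respectively.
Since 2390060 < 2391762, the first date comes first.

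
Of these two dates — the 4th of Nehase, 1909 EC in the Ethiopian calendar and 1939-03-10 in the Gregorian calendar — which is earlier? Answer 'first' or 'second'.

first

Converting both to JDN: 2421451 vs 2429333; the smaller is the first.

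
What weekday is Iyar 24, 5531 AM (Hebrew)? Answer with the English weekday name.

Wednesday

Equivalently 8 May 1771 Gregorian, JDN 2368032.
JDN 2368032 mod 7 = 2, and JDN 0 was a Monday, so this is a Wednesday.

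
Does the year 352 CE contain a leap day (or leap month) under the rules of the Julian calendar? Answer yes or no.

352 mod 4 = 0, so it is a leap year in the Julian calendar.

yes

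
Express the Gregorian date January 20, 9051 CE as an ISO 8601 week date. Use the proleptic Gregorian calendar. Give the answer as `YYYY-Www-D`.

9051-W04-1

The weekday is Monday (ISO weekday 1).
That Monday belongs to ISO week 4 of ISO year 9051.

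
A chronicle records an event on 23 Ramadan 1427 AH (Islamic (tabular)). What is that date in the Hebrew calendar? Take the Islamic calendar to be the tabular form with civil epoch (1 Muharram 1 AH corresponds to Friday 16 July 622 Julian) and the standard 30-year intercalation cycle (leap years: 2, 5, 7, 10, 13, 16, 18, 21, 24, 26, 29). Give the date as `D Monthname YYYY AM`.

24 Tishrei 5767 AM

Both dates share Julian Day Number 2454025; in the Hebrew calendar that is 24 Tishrei 5767 AM.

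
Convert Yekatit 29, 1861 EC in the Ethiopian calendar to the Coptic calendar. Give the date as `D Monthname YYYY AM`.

29 Meshir 1585 AM

The source date corresponds to 7 March 1869 in the Gregorian calendar (JDN 2403764).
That day falls on 29 Meshir 1585 AM in the Coptic calendar.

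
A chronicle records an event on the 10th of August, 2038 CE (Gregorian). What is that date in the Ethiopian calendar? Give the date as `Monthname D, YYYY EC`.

Julian Day Number of the source date = 2465646.
Converting JDN 2465646 to the Ethiopian calendar gives 4 Nehase 2030 EC.

Nehase 4, 2030 EC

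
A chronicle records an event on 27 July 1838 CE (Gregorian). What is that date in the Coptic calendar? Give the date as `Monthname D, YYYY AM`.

Epip 21, 1554 AM

Both dates share Julian Day Number 2392583; in the Coptic calendar that is 21 Epip 1554 AM.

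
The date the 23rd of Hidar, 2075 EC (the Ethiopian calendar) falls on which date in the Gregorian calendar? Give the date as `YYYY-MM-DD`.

2082-12-02

Julian Day Number of the source date = 2481831.
Converting JDN 2481831 to the Gregorian calendar gives 2 December 2082 CE.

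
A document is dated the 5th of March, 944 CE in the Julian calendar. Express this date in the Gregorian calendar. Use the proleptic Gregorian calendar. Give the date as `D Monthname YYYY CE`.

10 March 944 CE

For dates in this range the Gregorian date is 5 days ahead of the Julian.
5 March 944 Julian + 5 days → 10 March 944 Gregorian.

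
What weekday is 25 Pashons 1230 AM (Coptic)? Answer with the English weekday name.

In the proleptic Gregorian calendar this is 30 May 1514 (JDN 2274186).
Since JDN mod 7 = 5 (0 = Monday), the day is Saturday.

Saturday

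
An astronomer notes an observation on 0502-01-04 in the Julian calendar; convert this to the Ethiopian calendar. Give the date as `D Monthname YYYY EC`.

9 Tir 494 EC

Both dates share Julian Day Number 1904417; in the Ethiopian calendar that is 9 Tir 494 EC.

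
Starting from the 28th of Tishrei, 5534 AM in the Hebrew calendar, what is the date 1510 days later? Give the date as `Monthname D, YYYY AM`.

Counting 1510 days forward from JDN 2368923 reaches JDN 2370433, which is Kislev 3, 5538 AM.

Kislev 3, 5538 AM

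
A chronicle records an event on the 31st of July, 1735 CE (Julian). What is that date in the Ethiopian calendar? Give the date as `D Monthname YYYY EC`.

Julian Day Number of the source date = 2354978.
Converting JDN 2354978 to the Ethiopian calendar gives 7 Nehase 1727 EC.

7 Nehase 1727 EC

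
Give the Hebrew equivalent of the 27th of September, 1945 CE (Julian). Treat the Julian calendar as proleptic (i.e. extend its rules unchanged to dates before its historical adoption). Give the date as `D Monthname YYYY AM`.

3 Cheshvan 5706 AM

Julian Day Number of the source date = 2431739.
Converting JDN 2431739 to the Hebrew calendar gives 3 Cheshvan 5706 AM.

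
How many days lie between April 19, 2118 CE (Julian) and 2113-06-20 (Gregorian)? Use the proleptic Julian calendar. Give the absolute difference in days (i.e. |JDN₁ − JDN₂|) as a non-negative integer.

1778

First date → JDN 2494766; second date → JDN 2492988.
The interval is |2494766 − 2492988| = 1778 days.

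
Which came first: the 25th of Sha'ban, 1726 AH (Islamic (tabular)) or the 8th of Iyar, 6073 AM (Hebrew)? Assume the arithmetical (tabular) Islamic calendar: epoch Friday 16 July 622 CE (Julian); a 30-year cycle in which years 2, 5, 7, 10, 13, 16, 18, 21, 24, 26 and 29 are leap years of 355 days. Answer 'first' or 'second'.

Converting both to JDN: 2559953 vs 2565990; the smaller is the first.

first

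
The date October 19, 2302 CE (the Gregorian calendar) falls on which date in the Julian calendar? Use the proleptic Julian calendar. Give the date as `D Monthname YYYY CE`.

The Julian–Gregorian offset here is 16 days (Julian trailing).
19 October 2302 Gregorian − 16 days → 3 October 2302 Julian.

3 October 2302 CE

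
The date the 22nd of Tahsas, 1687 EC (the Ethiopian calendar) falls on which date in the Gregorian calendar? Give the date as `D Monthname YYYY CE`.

Both dates share Julian Day Number 2340143; in the Gregorian calendar that is 28 December 1694 CE.

28 December 1694 CE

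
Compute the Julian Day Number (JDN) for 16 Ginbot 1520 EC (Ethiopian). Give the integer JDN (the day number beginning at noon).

2279291

In the proleptic Gregorian calendar the same day is 21 May 1528.
JDN 2299161 is 15 October 1582 CE (Gregorian); the target day is −19870 days from there, so JDN = 2279291.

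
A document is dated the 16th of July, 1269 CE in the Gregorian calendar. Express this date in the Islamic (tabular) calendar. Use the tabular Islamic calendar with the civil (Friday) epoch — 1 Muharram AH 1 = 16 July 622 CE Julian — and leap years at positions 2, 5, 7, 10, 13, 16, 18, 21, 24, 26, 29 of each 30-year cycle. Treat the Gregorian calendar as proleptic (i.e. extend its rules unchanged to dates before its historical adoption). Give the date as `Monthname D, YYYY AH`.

Dhu al-Qa'dah 8, 667 AH

Both dates share Julian Day Number 2184750; in the tabular Islamic calendar that is 8 Dhu al-Qa'dah 667 AH.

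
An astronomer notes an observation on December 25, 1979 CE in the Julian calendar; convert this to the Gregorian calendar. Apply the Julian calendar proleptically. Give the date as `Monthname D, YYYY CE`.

January 7, 1980 CE

At this point the Julian calendar is 13 days behind the Gregorian.
25 December 1979 Julian + 13 days → 7 January 1980 Gregorian.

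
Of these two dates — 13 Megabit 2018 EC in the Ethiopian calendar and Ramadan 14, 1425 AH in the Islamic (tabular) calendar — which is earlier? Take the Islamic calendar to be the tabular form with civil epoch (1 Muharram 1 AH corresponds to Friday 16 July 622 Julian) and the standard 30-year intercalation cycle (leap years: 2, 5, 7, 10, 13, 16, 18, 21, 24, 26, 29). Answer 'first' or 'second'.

second

First date → JDN 2461122; second date → JDN 2453307.
JDN 2453307 < JDN 2461122, so the second date is earlier.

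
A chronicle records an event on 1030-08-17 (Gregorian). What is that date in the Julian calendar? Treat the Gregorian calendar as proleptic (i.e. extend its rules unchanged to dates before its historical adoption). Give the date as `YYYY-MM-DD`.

For dates in this range the Gregorian date is 6 days ahead of the Julian.
17 August 1030 Gregorian − 6 days → 11 August 1030 Julian.

1030-08-11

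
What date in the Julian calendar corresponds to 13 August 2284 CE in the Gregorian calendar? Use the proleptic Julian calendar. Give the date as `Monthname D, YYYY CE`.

For dates in this range the Gregorian date is 15 days ahead of the Julian.
13 August 2284 Gregorian − 15 days → 29 July 2284 Julian.

July 29, 2284 CE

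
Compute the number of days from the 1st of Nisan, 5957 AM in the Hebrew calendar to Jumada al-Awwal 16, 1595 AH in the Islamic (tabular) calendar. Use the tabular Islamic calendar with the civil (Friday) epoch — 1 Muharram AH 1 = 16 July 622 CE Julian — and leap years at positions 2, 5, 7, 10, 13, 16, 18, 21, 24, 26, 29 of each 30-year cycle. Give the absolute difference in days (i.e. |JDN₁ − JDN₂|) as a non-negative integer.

JDN of the first date = 2523576.
JDN of the second date = 2513433.
|2513433 − 2523576| = 10143.

10143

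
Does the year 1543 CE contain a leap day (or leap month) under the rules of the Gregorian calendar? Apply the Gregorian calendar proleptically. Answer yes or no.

1543 is not divisible by 4, so it is a common year.

no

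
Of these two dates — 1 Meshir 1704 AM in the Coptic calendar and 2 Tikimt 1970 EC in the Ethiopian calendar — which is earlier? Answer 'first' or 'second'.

The two dates have Julian Day Numbers 2447201 and 2443429 respectively.
Since 2443429 < 2447201, the second date comes first.

second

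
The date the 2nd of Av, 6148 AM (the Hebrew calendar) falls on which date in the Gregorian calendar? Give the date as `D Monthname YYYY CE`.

6 August 2388 CE

Both dates share Julian Day Number 2593477; in the Gregorian calendar that is 6 August 2388 CE.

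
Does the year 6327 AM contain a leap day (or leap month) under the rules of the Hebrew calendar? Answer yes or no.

yes

Hebrew year 6327 is year 19 of its 19-year Metonic cycle; leap years are at positions 3, 6, 8, 11, 14, 17, 19, so it is a leap year (13 months).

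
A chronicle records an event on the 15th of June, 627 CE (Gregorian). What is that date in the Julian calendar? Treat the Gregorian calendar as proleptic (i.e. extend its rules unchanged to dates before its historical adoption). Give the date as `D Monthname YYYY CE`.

12 June 627 CE

The Julian–Gregorian offset here is 3 days (Julian trailing).
15 June 627 Gregorian − 3 days → 12 June 627 Julian.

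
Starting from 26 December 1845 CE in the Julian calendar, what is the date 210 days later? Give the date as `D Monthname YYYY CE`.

24 July 1846 CE

The starting date is JDN 2395304; 2395304 + 210 = 2395514.
JDN 2395514 corresponds to 24 July 1846 CE.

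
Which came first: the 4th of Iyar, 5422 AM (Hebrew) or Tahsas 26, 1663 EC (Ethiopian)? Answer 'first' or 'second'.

First date → JDN 2328206; second date → JDN 2331381.
JDN 2328206 < JDN 2331381, so the first date is earlier.

first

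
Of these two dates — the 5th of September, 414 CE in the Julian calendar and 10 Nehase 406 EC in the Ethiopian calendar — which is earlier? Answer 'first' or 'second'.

second

Converting both to JDN: 1872519 vs 1872486; the smaller is the second.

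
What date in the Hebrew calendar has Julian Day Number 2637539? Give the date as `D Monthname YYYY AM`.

The Gregorian equivalent of JDN 2637539 is 27 March 2509.
In the Hebrew calendar that day is 5 Nisan 6269 AM.

5 Nisan 6269 AM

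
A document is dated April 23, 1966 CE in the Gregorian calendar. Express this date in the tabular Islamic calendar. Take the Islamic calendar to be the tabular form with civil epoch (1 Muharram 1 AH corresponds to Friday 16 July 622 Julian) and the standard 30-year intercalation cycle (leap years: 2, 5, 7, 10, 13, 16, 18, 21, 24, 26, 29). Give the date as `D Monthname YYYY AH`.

2 Muharram 1386 AH

Both dates share Julian Day Number 2439239; in the tabular Islamic calendar that is 2 Muharram 1386 AH.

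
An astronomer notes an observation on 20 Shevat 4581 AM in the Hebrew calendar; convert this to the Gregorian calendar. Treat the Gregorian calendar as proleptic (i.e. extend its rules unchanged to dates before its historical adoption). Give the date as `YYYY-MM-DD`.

0821-02-01

Both dates share Julian Day Number 2020956; in the Gregorian calendar that is 1 February 821 CE.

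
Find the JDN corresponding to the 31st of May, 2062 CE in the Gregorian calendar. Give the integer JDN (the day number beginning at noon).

JDN 2400001 is 17 November 1858 CE (Gregorian), MJD 0; the target day is +74340 days from there, so JDN = 2474341.

2474341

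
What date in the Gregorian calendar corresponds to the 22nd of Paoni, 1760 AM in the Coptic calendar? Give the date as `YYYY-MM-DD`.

Both dates share Julian Day Number 2467796; in the Gregorian calendar that is 29 June 2044 CE.

2044-06-29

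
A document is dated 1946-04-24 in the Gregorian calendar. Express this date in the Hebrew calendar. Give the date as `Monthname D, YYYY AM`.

Nisan 23, 5706 AM

Julian Day Number of the source date = 2431935.
Converting JDN 2431935 to the Hebrew calendar gives 23 Nisan 5706 AM.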